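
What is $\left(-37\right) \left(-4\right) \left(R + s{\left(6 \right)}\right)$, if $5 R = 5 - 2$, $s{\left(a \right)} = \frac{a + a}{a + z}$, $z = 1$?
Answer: $\frac{11988}{35} \approx 342.51$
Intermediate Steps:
$s{\left(a \right)} = \frac{2 a}{1 + a}$ ($s{\left(a \right)} = \frac{a + a}{a + 1} = \frac{2 a}{1 + a}$)
$R = \frac{3}{5}$ ($R = \frac{5 - 2}{5} = \frac{1}{5} \cdot 3 = \frac{3}{5} \approx 0.6$)
$\left(-37\right) \left(-4\right) \left(R + s{\left(6 \right)}\right) = \left(-37\right) \left(-4\right) \left(\frac{3}{5} + 2 \cdot 6 \frac{1}{1 + 6}\right) = 148 \left(\frac{3}{5} + 2 \cdot 6 \cdot \frac{1}{7}\right) = 148 \left(\frac{3}{5} + \frac{12}{7}\right) = 148 \cdot \frac{81}{35} = \frac{11988}{35}$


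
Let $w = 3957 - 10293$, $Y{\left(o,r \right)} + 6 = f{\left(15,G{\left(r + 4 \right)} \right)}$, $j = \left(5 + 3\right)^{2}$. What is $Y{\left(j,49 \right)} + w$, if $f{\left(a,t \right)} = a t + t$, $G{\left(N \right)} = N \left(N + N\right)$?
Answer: $83546$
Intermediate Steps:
$G{\left(N \right)} = 2 N^{2}$ ($G{\left(N \right)} = N 2 N = 2 N^{2}$)
$j = 64$ ($j = 8^{2} = 64$)
$f{\left(a,t \right)} = t + a t$
$Y{\left(o,r \right)} = -6 + 32 \left(4 + r\right)^{2}$ ($Y{\left(o,r \right)} = -6 + 2 \left(r + 4\right)^{2} \left(1 + 15\right) = -6 + 2 \left(4 + r\right)^{2} \cdot 16 = -6 + 32 \left(4 + r\right)^{2}$)
$w = -6336$ ($w = 3957 - 10293 = -6336$)
$Y{\left(j,49 \right)} + w = \left(-6 + 32 \left(4 + 49\right)^{2}\right) - 6336 = \left(-6 + 32 \cdot 53^{2}\right) - 6336 = \left(-6 + 32 \cdot 2809\right) - 6336 = \left(-6 + 89888\right) - 6336 = 89882 - 6336 = 83546$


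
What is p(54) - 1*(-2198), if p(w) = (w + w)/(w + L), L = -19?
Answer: 77038/35 ≈ 2201.1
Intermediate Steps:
p(w) = 2*w/(-19 + w) (p(w) = (w + w)/(w - 19) = (2*w)/(-19 + w) = 2*w/(-19 + w))
p(54) - 1*(-2198) = 2*54/(-19 + 54) - 1*(-2198) = 2*54/35 + 2198 = 2*54*(1/35) + 2198 = 108/35 + 2198 = 77038/35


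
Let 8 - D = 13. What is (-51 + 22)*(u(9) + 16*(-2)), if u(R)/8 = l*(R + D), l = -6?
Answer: 6496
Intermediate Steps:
D = -5 (D = 8 - 1*13 = 8 - 13 = -5)
u(R) = 240 - 48*R (u(R) = 8*(-6*(R - 5)) = 8*(-6*(-5 + R)) = 8*(30 - 6*R) = 240 - 48*R)
(-51 + 22)*(u(9) + 16*(-2)) = (-51 + 22)*((240 - 48*9) + 16*(-2)) = -29*((240 - 432) - 32) = -29*(-192 - 32) = -29*(-224) = 6496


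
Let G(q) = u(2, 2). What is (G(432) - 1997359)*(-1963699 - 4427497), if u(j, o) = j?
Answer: 12765500068972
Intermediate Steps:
G(q) = 2
(G(432) - 1997359)*(-1963699 - 4427497) = (2 - 1997359)*(-1963699 - 4427497) = -1997357*(-6391196) = 12765500068972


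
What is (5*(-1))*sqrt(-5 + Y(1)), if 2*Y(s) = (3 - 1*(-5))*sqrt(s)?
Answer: -5*I ≈ -5.0*I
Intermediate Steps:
Y(s) = 4*sqrt(s) (Y(s) = ((3 - 1*(-5))*sqrt(s))/2 = ((3 + 5)*sqrt(s))/2 = (8*sqrt(s))/2 = 4*sqrt(s))
(5*(-1))*sqrt(-5 + Y(1)) = (5*(-1))*sqrt(-5 + 4*sqrt(1)) = -5*sqrt(-5 + 4*1) = -5*sqrt(-5 + 4) = -5*I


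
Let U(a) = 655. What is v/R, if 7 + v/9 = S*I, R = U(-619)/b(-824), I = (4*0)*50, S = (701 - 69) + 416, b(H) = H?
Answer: 51912/655 ≈ 79.255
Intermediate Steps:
S = 1048 (S = 632 + 416 = 1048)
I = 0 (I = 0*50 = 0)
R = -655/824 (R = 655/(-824) = 655*(-1/824) = -655/824 ≈ -0.79490)
v = -63 (v = -63 + 9*(1048*0) = -63 + 9*0 = -63 + 0 = -63)
v/R = -63/(-655/824) = -63*(-824/655) = 51912/655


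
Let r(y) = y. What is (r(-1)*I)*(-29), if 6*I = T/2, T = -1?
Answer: -29/12 ≈ -2.4167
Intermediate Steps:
I = -1/12 (I = (-1/2)/6 = ((½)*(-1))/6 = (⅙)*(-½) = -1/12 ≈ -0.083333)
(r(-1)*I)*(-29) = -1*(-1/12)*(-29) = (1/12)*(-29) = -29/12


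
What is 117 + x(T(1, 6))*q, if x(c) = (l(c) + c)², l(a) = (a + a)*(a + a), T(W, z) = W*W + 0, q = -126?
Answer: -3033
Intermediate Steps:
T(W, z) = W² (T(W, z) = W² + 0 = W²)
l(a) = 4*a² (l(a) = (2*a)*(2*a) = 4*a²)
x(c) = (c + 4*c²)² (x(c) = (4*c² + c)² = (c + 4*c²)²)
117 + x(T(1, 6))*q = 117 + ((1²)²*(1 + 4*1²)²)*(-126) = 117 + (1²*(1 + 4*1)²)*(-126) = 117 + (1*(1 + 4)²)*(-126) = 117 + (1*5²)*(-126) = 117 + (1*25)*(-126) = 117 + 25*(-126) = 117 - 3150 = -3033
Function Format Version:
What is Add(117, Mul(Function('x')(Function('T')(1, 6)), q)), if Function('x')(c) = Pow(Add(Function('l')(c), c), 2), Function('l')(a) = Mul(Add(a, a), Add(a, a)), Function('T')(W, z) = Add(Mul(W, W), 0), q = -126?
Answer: -3033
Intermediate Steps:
Function('T')(W, z) = Pow(W, 2) (Function('T')(W, z) = Add(Pow(W, 2), 0) = Pow(W, 2))
Function('l')(a) = Mul(4, Pow(a, 2)) (Function('l')(a) = Mul(Mul(2, a), Mul(2, a)) = Mul(4, Pow(a, 2)))
Function('x')(c) = Pow(Add(c, Mul(4, Pow(c, 2))), 2) (Function('x')(c) = Pow(Add(Mul(4, Pow(c, 2)), c), 2) = Pow(Add(c, Mul(4, Pow(c, 2))), 2))
Add(117, Mul(Function('x')(Function('T')(1, 6)), q)) = Add(117, Mul(Mul(Pow(Pow(1, 2), 2), Pow(Add(1, Mul(4, Pow(1, 2))), 2)), -126)) = Add(117, Mul(Mul(Pow(1, 2), Pow(Add(1, Mul(4, 1)), 2)), -126)) = Add(117, Mul(Mul(1, Pow(Add(1, 4), 2)), -126)) = Add(117, Mul(Mul(1, Pow(5, 2)), -126)) = Add(117, Mul(Mul(1, 25), -126)) = Add(117, Mul(25, -126)) = Add(117, -3150) = -3033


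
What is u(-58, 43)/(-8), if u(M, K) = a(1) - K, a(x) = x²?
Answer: 21/4 ≈ 5.2500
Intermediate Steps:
u(M, K) = 1 - K (u(M, K) = 1² - K = 1 - K)
u(-58, 43)/(-8) = (1 - 1*43)/(-8) = -(1 - 43)/8 = -⅛*(-42) = 21/4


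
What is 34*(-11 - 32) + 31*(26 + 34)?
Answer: 398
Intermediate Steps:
34*(-11 - 32) + 31*(26 + 34) = 34*(-43) + 31*60 = -1462 + 1860 = 398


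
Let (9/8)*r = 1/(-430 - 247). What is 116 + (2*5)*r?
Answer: 706708/6093 ≈ 115.99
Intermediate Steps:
r = -8/6093 (r = 8/(9*(-430 - 247)) = (8/9)/(-677) = (8/9)*(-1/677) = -8/6093 ≈ -0.0013130)
116 + (2*5)*r = 116 + (2*5)*(-8/6093) = 116 + 10*(-8/6093) = 116 - 80/6093 = 706708/6093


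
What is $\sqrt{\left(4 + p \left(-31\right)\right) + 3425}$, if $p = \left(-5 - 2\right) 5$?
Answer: $\sqrt{4514} \approx 67.186$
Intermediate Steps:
$p = -35$ ($p = \left(-7\right) 5 = -35$)
$\sqrt{\left(4 + p \left(-31\right)\right) + 3425} = \sqrt{\left(4 - -1085\right) + 3425} = \sqrt{\left(4 + 1085\right) + 3425} = \sqrt{1089 + 3425} = \sqrt{4514}$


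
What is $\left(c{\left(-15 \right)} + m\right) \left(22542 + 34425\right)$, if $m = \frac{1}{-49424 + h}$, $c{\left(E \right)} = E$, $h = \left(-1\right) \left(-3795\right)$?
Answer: $- \frac{38990265612}{45629} \approx -8.5451 \cdot 10^{5}$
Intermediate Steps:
$h = 3795$
$m = - \frac{1}{45629}$ ($m = \frac{1}{-49424 + 3795} = \frac{1}{-45629} = - \frac{1}{45629} \approx -2.1916 \cdot 10^{-5}$)
$\left(c{\left(-15 \right)} + m\right) \left(22542 + 34425\right) = \left(-15 - \frac{1}{45629}\right) \left(22542 + 34425\right) = \left(- \frac{684436}{45629}\right) 56967 = - \frac{38990265612}{45629}$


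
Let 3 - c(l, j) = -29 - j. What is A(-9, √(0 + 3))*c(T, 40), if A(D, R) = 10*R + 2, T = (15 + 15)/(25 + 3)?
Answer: 144 + 720*√3 ≈ 1391.1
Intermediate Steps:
T = 15/14 (T = 30/28 = 30*(1/28) = 15/14 ≈ 1.0714)
A(D, R) = 2 + 10*R
c(l, j) = 32 + j (c(l, j) = 3 - (-29 - j) = 3 + (29 + j) = 32 + j)
A(-9, √(0 + 3))*c(T, 40) = (2 + 10*√(0 + 3))*(32 + 40) = (2 + 10*√3)*72 = 144 + 720*√3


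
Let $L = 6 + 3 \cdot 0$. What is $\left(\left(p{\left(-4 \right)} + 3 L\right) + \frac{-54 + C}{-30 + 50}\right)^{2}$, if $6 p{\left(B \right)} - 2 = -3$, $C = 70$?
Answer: $\frac{312481}{900} \approx 347.2$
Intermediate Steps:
$p{\left(B \right)} = - \frac{1}{6}$ ($p{\left(B \right)} = \frac{1}{3} + \frac{1}{6} \left(-3\right) = \frac{1}{3} - \frac{1}{2} = - \frac{1}{6}$)
$L = 6$ ($L = 6 + 0 = 6$)
$\left(\left(p{\left(-4 \right)} + 3 L\right) + \frac{-54 + C}{-30 + 50}\right)^{2} = \left(\left(- \frac{1}{6} + 3 \cdot 6\right) + \frac{-54 + 70}{-30 + 50}\right)^{2} = \left(\left(- \frac{1}{6} + 18\right) + \frac{16}{20}\right)^{2} = \left(\frac{107}{6} + 16 \cdot \frac{1}{20}\right)^{2} = \left(\frac{107}{6} + \frac{4}{5}\right)^{2} = \left(\frac{559}{30}\right)^{2} = \frac{312481}{900}$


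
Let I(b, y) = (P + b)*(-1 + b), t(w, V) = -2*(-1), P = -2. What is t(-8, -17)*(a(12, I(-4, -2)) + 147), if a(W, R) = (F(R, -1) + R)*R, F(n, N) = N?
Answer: 2034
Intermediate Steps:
t(w, V) = 2
I(b, y) = (-1 + b)*(-2 + b) (I(b, y) = (-2 + b)*(-1 + b) = (-1 + b)*(-2 + b))
a(W, R) = R*(-1 + R) (a(W, R) = (-1 + R)*R = R*(-1 + R))
t(-8, -17)*(a(12, I(-4, -2)) + 147) = 2*((2 + (-4)² - 3*(-4))*(-1 + (2 + (-4)² - 3*(-4))) + 147) = 2*((2 + 16 + 12)*(-1 + (2 + 16 + 12)) + 147) = 2*(30*(-1 + 30) + 147) = 2*(30*29 + 147) = 2*(870 + 147) = 2*1017 = 2034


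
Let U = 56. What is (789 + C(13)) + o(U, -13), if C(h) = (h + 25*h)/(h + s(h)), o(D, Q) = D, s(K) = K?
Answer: 858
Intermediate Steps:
C(h) = 13 (C(h) = (h + 25*h)/(h + h) = (26*h)/((2*h)) = (26*h)*(1/(2*h)) = 13)
(789 + C(13)) + o(U, -13) = (789 + 13) + 56 = 802 + 56 = 858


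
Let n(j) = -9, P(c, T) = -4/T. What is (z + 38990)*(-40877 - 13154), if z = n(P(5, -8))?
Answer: -2106182411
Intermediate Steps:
z = -9
(z + 38990)*(-40877 - 13154) = (-9 + 38990)*(-40877 - 13154) = 38981*(-54031) = -2106182411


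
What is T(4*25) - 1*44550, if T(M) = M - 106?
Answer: -44556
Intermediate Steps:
T(M) = -106 + M
T(4*25) - 1*44550 = (-106 + 4*25) - 1*44550 = (-106 + 100) - 44550 = -6 - 44550 = -44556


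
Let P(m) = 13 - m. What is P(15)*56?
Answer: -112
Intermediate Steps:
P(15)*56 = (13 - 1*15)*56 = (13 - 15)*56 = -2*56 = -112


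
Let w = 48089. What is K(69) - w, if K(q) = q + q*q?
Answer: -43259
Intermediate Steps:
K(q) = q + q²
K(69) - w = 69*(1 + 69) - 1*48089 = 69*70 - 48089 = 4830 - 48089 = -43259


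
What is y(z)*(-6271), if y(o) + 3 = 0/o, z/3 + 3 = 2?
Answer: 18813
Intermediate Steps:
z = -3 (z = -9 + 3*2 = -9 + 6 = -3)
y(o) = -3 (y(o) = -3 + 0/o = -3 + 0 = -3)
y(z)*(-6271) = -3*(-6271) = 18813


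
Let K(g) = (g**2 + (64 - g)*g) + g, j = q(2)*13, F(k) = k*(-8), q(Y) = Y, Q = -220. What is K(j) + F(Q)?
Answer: 3450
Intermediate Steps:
F(k) = -8*k
j = 26 (j = 2*13 = 26)
K(g) = g + g**2 + g*(64 - g) (K(g) = (g**2 + g*(64 - g)) + g = g + g**2 + g*(64 - g))
K(j) + F(Q) = 65*26 - 8*(-220) = 1690 + 1760 = 3450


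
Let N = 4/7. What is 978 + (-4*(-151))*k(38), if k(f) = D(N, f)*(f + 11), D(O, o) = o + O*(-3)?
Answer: 1074890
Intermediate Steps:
N = 4/7 (N = 4*(⅐) = 4/7 ≈ 0.57143)
D(O, o) = o - 3*O
k(f) = (11 + f)*(-12/7 + f) (k(f) = (f - 3*4/7)*(f + 11) = (f - 12/7)*(11 + f) = (-12/7 + f)*(11 + f) = (11 + f)*(-12/7 + f))
978 + (-4*(-151))*k(38) = 978 + (-4*(-151))*((-12 + 7*38)*(11 + 38)/7) = 978 + 604*((⅐)*(-12 + 266)*49) = 978 + 604*((⅐)*254*49) = 978 + 604*1778 = 978 + 1073912 = 1074890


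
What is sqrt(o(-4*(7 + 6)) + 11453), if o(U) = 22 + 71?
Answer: sqrt(11546) ≈ 107.45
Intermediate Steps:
o(U) = 93
sqrt(o(-4*(7 + 6)) + 11453) = sqrt(93 + 11453) = sqrt(11546)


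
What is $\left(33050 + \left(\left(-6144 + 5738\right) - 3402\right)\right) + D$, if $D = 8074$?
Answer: $37316$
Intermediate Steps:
$\left(33050 + \left(\left(-6144 + 5738\right) - 3402\right)\right) + D = \left(33050 + \left(\left(-6144 + 5738\right) - 3402\right)\right) + 8074 = \left(33050 - 3808\right) + 8074 = 29242 + 8074 = 37316$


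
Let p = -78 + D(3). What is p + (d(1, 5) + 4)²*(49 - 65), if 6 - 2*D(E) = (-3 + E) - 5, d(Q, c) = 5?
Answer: -2737/2 ≈ -1368.5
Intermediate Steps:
D(E) = 7 - E/2 (D(E) = 3 - ((-3 + E) - 5)/2 = 3 - (-8 + E)/2 = 3 + (4 - E/2) = 7 - E/2)
p = -145/2 (p = -78 + (7 - ½*3) = -78 + (7 - 3/2) = -78 + 11/2 = -145/2 ≈ -72.500)
p + (d(1, 5) + 4)²*(49 - 65) = -145/2 + (5 + 4)²*(49 - 65) = -145/2 + 9²*(-16) = -145/2 + 81*(-16) = -145/2 - 1296 = -2737/2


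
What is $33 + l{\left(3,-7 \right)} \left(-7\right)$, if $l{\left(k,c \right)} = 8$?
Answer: $-23$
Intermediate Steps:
$33 + l{\left(3,-7 \right)} \left(-7\right) = 33 + 8 \left(-7\right) = 33 - 56 = -23$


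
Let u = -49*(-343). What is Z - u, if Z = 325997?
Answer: 309190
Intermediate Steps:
u = 16807
Z - u = 325997 - 1*16807 = 325997 - 16807 = 309190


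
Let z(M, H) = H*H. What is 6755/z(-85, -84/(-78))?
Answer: 163085/28 ≈ 5824.5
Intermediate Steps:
z(M, H) = H²
6755/z(-85, -84/(-78)) = 6755/((-84/(-78))²) = 6755/((-84*(-1/78))²) = 6755/((14/13)²) = 6755/(196/169) = 6755*(169/196) = 163085/28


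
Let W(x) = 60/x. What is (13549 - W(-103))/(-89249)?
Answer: -1395607/9192647 ≈ -0.15182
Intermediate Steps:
(13549 - W(-103))/(-89249) = (13549 - 60/(-103))/(-89249) = (13549 - 60*(-1)/103)*(-1/89249) = (13549 - 1*(-60/103))*(-1/89249) = (13549 + 60/103)*(-1/89249) = (1395607/103)*(-1/89249) = -1395607/9192647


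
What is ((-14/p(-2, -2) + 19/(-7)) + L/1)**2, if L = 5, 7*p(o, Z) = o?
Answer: 128881/49 ≈ 2630.2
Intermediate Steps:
p(o, Z) = o/7
((-14/p(-2, -2) + 19/(-7)) + L/1)**2 = ((-14/((1/7)*(-2)) + 19/(-7)) + 5/1)**2 = ((-14/(-2/7) + 19*(-1/7)) + 5*1)**2 = ((-14*(-7/2) - 19/7) + 5)**2 = ((49 - 19/7) + 5)**2 = (324/7 + 5)**2 = (359/7)**2 = 128881/49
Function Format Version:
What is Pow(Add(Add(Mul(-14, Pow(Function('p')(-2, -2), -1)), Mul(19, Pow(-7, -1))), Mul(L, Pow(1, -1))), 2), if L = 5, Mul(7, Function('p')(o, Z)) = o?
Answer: Rational(128881, 49) ≈ 2630.2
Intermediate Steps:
Function('p')(o, Z) = Mul(Rational(1, 7), o)
Pow(Add(Add(Mul(-14, Pow(Function('p')(-2, -2), -1)), Mul(19, Pow(-7, -1))), Mul(L, Pow(1, -1))), 2) = Pow(Add(Add(Mul(-14, Pow(Mul(Rational(1, 7), -2), -1)), Mul(19, Pow(-7, -1))), Mul(5, Pow(1, -1))), 2) = Pow(Add(Add(Mul(-14, Pow(Rational(-2, 7), -1)), Mul(19, Rational(-1, 7))), Mul(5, 1)), 2) = Pow(Add(Add(Mul(-14, Rational(-7, 2)), Rational(-19, 7)), 5), 2) = Pow(Add(Add(49, Rational(-19, 7)), 5), 2) = Pow(Add(Rational(324, 7), 5), 2) = Pow(Rational(359, 7), 2) = Rational(128881, 49)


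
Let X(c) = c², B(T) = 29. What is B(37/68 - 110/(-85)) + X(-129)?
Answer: 16670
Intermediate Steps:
B(37/68 - 110/(-85)) + X(-129) = 29 + (-129)² = 29 + 16641 = 16670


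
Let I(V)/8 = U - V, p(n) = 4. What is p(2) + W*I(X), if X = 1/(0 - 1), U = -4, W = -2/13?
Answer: 100/13 ≈ 7.6923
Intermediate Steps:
W = -2/13 (W = -2*1/13 = -2/13 ≈ -0.15385)
X = -1 (X = 1/(-1) = -1)
I(V) = -32 - 8*V (I(V) = 8*(-4 - V) = -32 - 8*V)
p(2) + W*I(X) = 4 - 2*(-32 - 8*(-1))/13 = 4 - 2*(-32 + 8)/13 = 4 - 2/13*(-24) = 4 + 48/13 = 100/13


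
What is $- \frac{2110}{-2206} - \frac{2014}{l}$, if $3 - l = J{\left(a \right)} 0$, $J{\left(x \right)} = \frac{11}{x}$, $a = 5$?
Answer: $- \frac{2218277}{3309} \approx -670.38$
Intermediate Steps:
$l = 3$ ($l = 3 - \frac{11}{5} \cdot 0 = 3 - 0 = 3 + 0 = 3$)
$- \frac{2110}{-2206} - \frac{2014}{l} = - \frac{2110}{-2206} - \frac{2014}{3} = \left(-2110\right) \left(- \frac{1}{2206}\right) - \frac{2014}{3} = \frac{1055}{1103} - \frac{2014}{3} = - \frac{2218277}{3309}$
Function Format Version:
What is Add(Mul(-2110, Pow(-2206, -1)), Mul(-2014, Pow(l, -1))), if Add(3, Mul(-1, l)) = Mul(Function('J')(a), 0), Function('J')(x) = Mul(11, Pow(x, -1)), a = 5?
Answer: Rational(-2218277, 3309) ≈ -670.38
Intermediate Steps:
l = 3 (l = Add(3, Mul(-1, Mul(Mul(11, Pow(5, -1)), 0))) = Add(3, Mul(-1, Mul(Mul(11, Rational(1, 5)), 0))) = Add(3, Mul(-1, Mul(Rational(11, 5), 0))) = Add(3, Mul(-1, 0)) = Add(3, 0) = 3)
Add(Mul(-2110, Pow(-2206, -1)), Mul(-2014, Pow(l, -1))) = Add(Mul(-2110, Pow(-2206, -1)), Mul(-2014, Pow(3, -1))) = Add(Mul(-2110, Rational(-1, 2206)), Mul(-2014, Rational(1, 3))) = Add(Rational(1055, 1103), Rational(-2014, 3)) = Rational(-2218277, 3309)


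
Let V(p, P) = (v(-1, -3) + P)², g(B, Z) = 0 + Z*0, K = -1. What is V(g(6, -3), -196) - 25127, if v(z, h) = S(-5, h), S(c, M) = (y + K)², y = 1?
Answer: 13289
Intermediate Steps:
g(B, Z) = 0 (g(B, Z) = 0 + 0 = 0)
S(c, M) = 0 (S(c, M) = (1 - 1)² = 0² = 0)
v(z, h) = 0
V(p, P) = P² (V(p, P) = (0 + P)² = P²)
V(g(6, -3), -196) - 25127 = (-196)² - 25127 = 38416 - 25127 = 13289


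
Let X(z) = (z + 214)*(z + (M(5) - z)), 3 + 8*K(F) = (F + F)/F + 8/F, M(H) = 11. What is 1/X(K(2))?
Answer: 8/18865 ≈ 0.00042407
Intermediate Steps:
K(F) = -⅛ + 1/F (K(F) = -3/8 + ((F + F)/F + 8/F)/8 = -3/8 + ((2*F)/F + 8/F)/8 = -3/8 + (2 + 8/F)/8 = -3/8 + (¼ + 1/F) = -⅛ + 1/F)
X(z) = 2354 + 11*z (X(z) = (z + 214)*(z + (11 - z)) = (214 + z)*11 = 2354 + 11*z)
1/X(K(2)) = 1/(2354 + 11*((⅛)*(8 - 1*2)/2)) = 1/(2354 + 11*((⅛)*(½)*(8 - 2))) = 1/(2354 + 11*((⅛)*(½)*6)) = 1/(2354 + 11*(3/8)) = 1/(2354 + 33/8) = 1/(18865/8) = 8/18865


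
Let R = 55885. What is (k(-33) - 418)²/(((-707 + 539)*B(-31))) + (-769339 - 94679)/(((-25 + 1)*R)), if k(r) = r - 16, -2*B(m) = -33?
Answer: -6044054843/77456610 ≈ -78.031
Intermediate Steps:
B(m) = 33/2 (B(m) = -½*(-33) = 33/2)
k(r) = -16 + r
(k(-33) - 418)²/(((-707 + 539)*B(-31))) + (-769339 - 94679)/(((-25 + 1)*R)) = ((-16 - 33) - 418)²/(((-707 + 539)*(33/2))) + (-769339 - 94679)/(((-25 + 1)*55885)) = (-49 - 418)²/((-168*33/2)) - 864018/((-24*55885)) = (-467)²/(-2772) - 864018/(-1341240) = 218089*(-1/2772) - 864018*(-1/1341240) = -218089/2772 + 144003/223540 = -6044054843/77456610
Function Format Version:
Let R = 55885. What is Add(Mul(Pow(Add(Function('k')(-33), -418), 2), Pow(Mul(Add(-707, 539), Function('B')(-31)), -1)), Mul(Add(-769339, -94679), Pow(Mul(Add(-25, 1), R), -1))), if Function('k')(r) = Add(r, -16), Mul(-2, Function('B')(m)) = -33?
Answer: Rational(-6044054843, 77456610) ≈ -78.031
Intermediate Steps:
Function('B')(m) = Rational(33, 2) (Function('B')(m) = Mul(Rational(-1, 2), -33) = Rational(33, 2))
Function('k')(r) = Add(-16, r)
Add(Mul(Pow(Add(Function('k')(-33), -418), 2), Pow(Mul(Add(-707, 539), Function('B')(-31)), -1)), Mul(Add(-769339, -94679), Pow(Mul(Add(-25, 1), R), -1))) = Add(Mul(Pow(Add(Add(-16, -33), -418), 2), Pow(Mul(Add(-707, 539), Rational(33, 2)), -1)), Mul(Add(-769339, -94679), Pow(Mul(Add(-25, 1), 55885), -1))) = Add(Mul(Pow(Add(-49, -418), 2), Pow(Mul(-168, Rational(33, 2)), -1)), Mul(-864018, Pow(Mul(-24, 55885), -1))) = Add(Mul(Pow(-467, 2), Pow(-2772, -1)), Mul(-864018, Pow(-1341240, -1))) = Add(Mul(218089, Rational(-1, 2772)), Mul(-864018, Rational(-1, 1341240))) = Add(Rational(-218089, 2772), Rational(144003, 223540)) = Rational(-6044054843, 77456610)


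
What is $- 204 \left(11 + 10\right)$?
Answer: $-4284$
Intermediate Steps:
$- 204 \left(11 + 10\right) = \left(-204\right) 21 = -4284$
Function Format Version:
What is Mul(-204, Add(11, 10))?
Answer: -4284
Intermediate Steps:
Mul(-204, Add(11, 10)) = Mul(-204, 21) = -4284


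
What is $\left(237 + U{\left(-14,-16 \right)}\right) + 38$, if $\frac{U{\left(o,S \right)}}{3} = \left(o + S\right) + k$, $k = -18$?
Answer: $131$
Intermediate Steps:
$U{\left(o,S \right)} = -54 + 3 S + 3 o$ ($U{\left(o,S \right)} = 3 \left(\left(o + S\right) - 18\right) = 3 \left(\left(S + o\right) - 18\right) = 3 \left(-18 + S + o\right) = -54 + 3 S + 3 o$)
$\left(237 + U{\left(-14,-16 \right)}\right) + 38 = \left(237 + \left(-54 + 3 \left(-16\right) + 3 \left(-14\right)\right)\right) + 38 = \left(237 - 144\right) + 38 = 93 + 38 = 131$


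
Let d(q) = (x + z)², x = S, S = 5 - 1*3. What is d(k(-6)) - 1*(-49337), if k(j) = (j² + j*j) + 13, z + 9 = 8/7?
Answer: 2419194/49 ≈ 49371.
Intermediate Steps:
S = 2 (S = 5 - 3 = 2)
x = 2
z = -55/7 (z = -9 + 8/7 = -55/7 ≈ -7.8571)
k(j) = 13 + 2*j² (k(j) = (j² + j²) + 13 = 2*j² + 13 = 13 + 2*j²)
d(q) = 1681/49 (d(q) = (2 - 55/7)² = (-41/7)² = 1681/49)
d(k(-6)) - 1*(-49337) = 1681/49 - 1*(-49337) = 1681/49 + 49337 = 2419194/49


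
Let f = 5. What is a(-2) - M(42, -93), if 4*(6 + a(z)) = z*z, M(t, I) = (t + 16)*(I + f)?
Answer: 5099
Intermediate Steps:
M(t, I) = (5 + I)*(16 + t) (M(t, I) = (t + 16)*(I + 5) = (16 + t)*(5 + I) = (5 + I)*(16 + t))
a(z) = -6 + z²/4 (a(z) = -6 + (z*z)/4 = -6 + z²/4)
a(-2) - M(42, -93) = (-6 + (¼)*(-2)²) - (80 + 5*42 + 16*(-93) - 93*42) = (-6 + (¼)*4) - (80 + 210 - 1488 - 3906) = (-6 + 1) - 1*(-5104) = -5 + 5104 = 5099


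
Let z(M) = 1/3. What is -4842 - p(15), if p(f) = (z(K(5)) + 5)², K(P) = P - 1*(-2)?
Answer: -43834/9 ≈ -4870.4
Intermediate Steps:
K(P) = 2 + P (K(P) = P + 2 = 2 + P)
z(M) = ⅓ (z(M) = 1*(⅓) = ⅓)
p(f) = 256/9 (p(f) = (⅓ + 5)² = (16/3)² = 256/9)
-4842 - p(15) = -4842 - 1*256/9 = -4842 - 256/9 = -43834/9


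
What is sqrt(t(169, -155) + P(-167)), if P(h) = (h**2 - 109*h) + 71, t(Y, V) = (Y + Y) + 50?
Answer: sqrt(46551) ≈ 215.76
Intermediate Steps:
t(Y, V) = 50 + 2*Y (t(Y, V) = 2*Y + 50 = 50 + 2*Y)
P(h) = 71 + h**2 - 109*h
sqrt(t(169, -155) + P(-167)) = sqrt((50 + 2*169) + (71 + (-167)**2 - 109*(-167))) = sqrt((50 + 338) + (71 + 27889 + 18203)) = sqrt(388 + 46163) = sqrt(46551)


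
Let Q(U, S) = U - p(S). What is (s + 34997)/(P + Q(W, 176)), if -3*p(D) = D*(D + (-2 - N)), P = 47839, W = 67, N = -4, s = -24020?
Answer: 32931/175046 ≈ 0.18813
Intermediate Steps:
p(D) = -D*(2 + D)/3 (p(D) = -D*(D + (-2 - 1*(-4)))/3 = -D*(D + (-2 + 4))/3 = -D*(D + 2)/3 = -D*(2 + D)/3)
Q(U, S) = U + S*(2 + S)/3 (Q(U, S) = U - (-1)*S*(2 + S)/3 = U + S*(2 + S)/3)
(s + 34997)/(P + Q(W, 176)) = (-24020 + 34997)/(47839 + (67 + (⅓)*176*(2 + 176))) = 10977/(47839 + (67 + (⅓)*176*178)) = 10977/(47839 + (67 + 31328/3)) = 10977/(47839 + 31529/3) = 10977/(175046/3) = 10977*(3/175046) = 32931/175046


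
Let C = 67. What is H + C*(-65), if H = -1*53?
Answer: -4408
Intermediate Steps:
H = -53
H + C*(-65) = -53 + 67*(-65) = -53 - 4355 = -4408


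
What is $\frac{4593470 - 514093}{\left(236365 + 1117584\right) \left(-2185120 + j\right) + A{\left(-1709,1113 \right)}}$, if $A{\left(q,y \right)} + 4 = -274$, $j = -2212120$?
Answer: $- \frac{4079377}{5953638701038} \approx -6.8519 \cdot 10^{-7}$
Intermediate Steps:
$A{\left(q,y \right)} = -278$ ($A{\left(q,y \right)} = -4 - 274 = -278$)
$\frac{4593470 - 514093}{\left(236365 + 1117584\right) \left(-2185120 + j\right) + A{\left(-1709,1113 \right)}} = \frac{4593470 - 514093}{\left(236365 + 1117584\right) \left(-2185120 - 2212120\right) - 278} = \frac{4079377}{1353949 \left(-4397240\right) - 278} = \frac{4079377}{-5953638700760 - 278} = \frac{4079377}{-5953638701038} = 4079377 \left(- \frac{1}{5953638701038}\right) = - \frac{4079377}{5953638701038}$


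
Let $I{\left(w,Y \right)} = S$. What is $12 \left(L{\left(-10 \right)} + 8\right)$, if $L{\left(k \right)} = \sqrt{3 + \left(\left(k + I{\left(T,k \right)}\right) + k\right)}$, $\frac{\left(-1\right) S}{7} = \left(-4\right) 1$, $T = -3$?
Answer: $96 + 12 \sqrt{11} \approx 135.8$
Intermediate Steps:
$S = 28$ ($S = - 7 \left(\left(-4\right) 1\right) = \left(-7\right) \left(-4\right) = 28$)
$I{\left(w,Y \right)} = 28$
$L{\left(k \right)} = \sqrt{31 + 2 k}$ ($L{\left(k \right)} = \sqrt{3 + \left(\left(k + 28\right) + k\right)} = \sqrt{3 + \left(\left(28 + k\right) + k\right)} = \sqrt{3 + \left(28 + 2 k\right)} = \sqrt{31 + 2 k}$)
$12 \left(L{\left(-10 \right)} + 8\right) = 12 \left(\sqrt{31 + 2 \left(-10\right)} + 8\right) = 12 \left(\sqrt{31 - 20} + 8\right) = 12 \left(\sqrt{11} + 8\right) = 12 \left(8 + \sqrt{11}\right) = 96 + 12 \sqrt{11}$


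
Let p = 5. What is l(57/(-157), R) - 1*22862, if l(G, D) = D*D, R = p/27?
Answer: -16666373/729 ≈ -22862.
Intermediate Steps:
R = 5/27 ≈ 0.18519
l(G, D) = D²
l(57/(-157), R) - 1*22862 = (5/27)² - 1*22862 = 25/729 - 22862 = -16666373/729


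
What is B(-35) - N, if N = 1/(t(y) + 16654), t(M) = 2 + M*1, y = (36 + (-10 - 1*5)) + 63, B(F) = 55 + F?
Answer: 334799/16740 ≈ 20.000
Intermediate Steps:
y = 84 (y = (36 + (-10 - 5)) + 63 = (36 - 15) + 63 = 21 + 63 = 84)
t(M) = 2 + M
N = 1/16740 (N = 1/((2 + 84) + 16654) = 1/(86 + 16654) = 1/16740 ≈ 5.9737e-5)
B(-35) - N = (55 - 35) - 1*1/16740 = 20 - 1/16740 = 334799/16740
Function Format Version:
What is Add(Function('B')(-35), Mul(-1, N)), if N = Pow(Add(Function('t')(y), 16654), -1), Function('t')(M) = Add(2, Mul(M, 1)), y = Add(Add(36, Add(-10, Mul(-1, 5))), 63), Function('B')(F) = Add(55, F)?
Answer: Rational(334799, 16740) ≈ 20.000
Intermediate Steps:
y = 84 (y = Add(Add(36, Add(-10, -5)), 63) = Add(Add(36, -15), 63) = Add(21, 63) = 84)
Function('t')(M) = Add(2, M)
N = Rational(1, 16740) (N = Pow(Add(Add(2, 84), 16654), -1) = Pow(Add(86, 16654), -1) = Pow(16740, -1) = Rational(1, 16740) ≈ 5.9737e-5)
Add(Function('B')(-35), Mul(-1, N)) = Add(Add(55, -35), Mul(-1, Rational(1, 16740))) = Add(20, Rational(-1, 16740)) = Rational(334799, 16740)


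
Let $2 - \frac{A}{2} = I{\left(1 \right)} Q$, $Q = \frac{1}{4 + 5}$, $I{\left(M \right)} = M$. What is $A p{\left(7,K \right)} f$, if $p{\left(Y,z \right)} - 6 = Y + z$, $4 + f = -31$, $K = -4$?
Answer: $-1190$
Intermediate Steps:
$f = -35$ ($f = -4 - 31 = -35$)
$Q = \frac{1}{9} \approx 0.11111$
$A = \frac{34}{9}$ ($A = 4 - 2 \cdot 1 \cdot \frac{1}{9} = 4 - \frac{2}{9} = \frac{34}{9} \approx 3.7778$)
$p{\left(Y,z \right)} = 6 + Y + z$ ($p{\left(Y,z \right)} = 6 + \left(Y + z\right) = 6 + Y + z$)
$A p{\left(7,K \right)} f = \frac{34 \left(6 + 7 - 4\right)}{9} \left(-35\right) = \frac{34}{9} \cdot 9 \left(-35\right) = 34 \left(-35\right) = -1190$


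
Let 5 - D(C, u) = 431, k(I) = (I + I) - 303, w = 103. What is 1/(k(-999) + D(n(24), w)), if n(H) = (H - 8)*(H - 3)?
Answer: -1/2727 ≈ -0.00036670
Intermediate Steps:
k(I) = -303 + 2*I (k(I) = 2*I - 303 = -303 + 2*I)
n(H) = (-8 + H)*(-3 + H)
D(C, u) = -426 (D(C, u) = 5 - 1*431 = 5 - 431 = -426)
1/(k(-999) + D(n(24), w)) = 1/((-303 + 2*(-999)) - 426) = 1/((-303 - 1998) - 426) = 1/(-2301 - 426) = 1/(-2727) = -1/2727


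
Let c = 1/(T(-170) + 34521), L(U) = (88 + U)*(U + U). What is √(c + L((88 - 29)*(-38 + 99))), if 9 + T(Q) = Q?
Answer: √31299409755327406/34342 ≈ 5151.6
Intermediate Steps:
T(Q) = -9 + Q
L(U) = 2*U*(88 + U) (L(U) = (88 + U)*(2*U) = 2*U*(88 + U))
c = 1/34342 (c = 1/((-9 - 170) + 34521) = 1/(-179 + 34521) = 1/34342 ≈ 2.9119e-5)
√(c + L((88 - 29)*(-38 + 99))) = √(1/34342 + 2*((88 - 29)*(-38 + 99))*(88 + (88 - 29)*(-38 + 99))) = √(1/34342 + 2*(59*61)*(88 + 59*61)) = √(1/34342 + 2*3599*(88 + 3599)) = √(1/34342 + 2*3599*3687) = √(1/34342 + 26539026) = √(911403230893/34342) = √31299409755327406/34342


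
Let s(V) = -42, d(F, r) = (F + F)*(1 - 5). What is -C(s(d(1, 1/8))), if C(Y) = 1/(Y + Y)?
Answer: 1/84 ≈ 0.011905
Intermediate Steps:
d(F, r) = -8*F (d(F, r) = (2*F)*(-4) = -8*F)
C(Y) = 1/(2*Y)
-C(s(d(1, 1/8))) = -1/(2*(-42)) = -(-1)/(2*42) = -1*(-1/84) = 1/84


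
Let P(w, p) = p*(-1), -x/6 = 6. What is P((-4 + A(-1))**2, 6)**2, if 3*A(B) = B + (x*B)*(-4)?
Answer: 36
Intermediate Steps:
x = -36 (x = -6*6 = -36)
A(B) = 145*B/3 (A(B) = (B - 36*B*(-4))/3 = (B + 144*B)/3 = (145*B)/3 = 145*B/3)
P(w, p) = -p
P((-4 + A(-1))**2, 6)**2 = (-1*6)**2 = (-6)**2 = 36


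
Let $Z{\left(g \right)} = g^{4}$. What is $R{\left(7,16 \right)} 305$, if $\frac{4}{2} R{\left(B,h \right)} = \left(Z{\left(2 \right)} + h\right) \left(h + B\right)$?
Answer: $112240$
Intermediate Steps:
$R{\left(B,h \right)} = \frac{\left(16 + h\right) \left(B + h\right)}{2}$ ($R{\left(B,h \right)} = \frac{\left(2^{4} + h\right) \left(h + B\right)}{2} = \frac{\left(16 + h\right) \left(B + h\right)}{2}$)
$R{\left(7,16 \right)} 305 = \left(\frac{16^{2}}{2} + 8 \cdot 7 + 8 \cdot 16 + \frac{1}{2} \cdot 7 \cdot 16\right) 305 = \left(\frac{1}{2} \cdot 256 + 56 + 128 + 56\right) 305 = \left(128 + 56 + 128 + 56\right) 305 = 368 \cdot 305 = 112240$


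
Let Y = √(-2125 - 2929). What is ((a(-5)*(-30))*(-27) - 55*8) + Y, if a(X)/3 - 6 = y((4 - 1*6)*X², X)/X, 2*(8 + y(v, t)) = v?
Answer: 30178 + 19*I*√14 ≈ 30178.0 + 71.091*I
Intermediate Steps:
y(v, t) = -8 + v/2
a(X) = 18 + 3*(-8 - X²)/X (a(X) = 18 + 3*((-8 + ((4 - 1*6)*X²)/2)/X) = 18 + 3*((-8 + ((4 - 6)*X²)/2)/X) = 18 + 3*((-8 + (-2*X²)/2)/X) = 18 + 3*((-8 - X²)/X) = 18 + 3*(-8 - X²)/X)
Y = 19*I*√14 (Y = √(-5054) = 19*I*√14 ≈ 71.092*I)
((a(-5)*(-30))*(-27) - 55*8) + Y = (((18 - 24/(-5) - 3*(-5))*(-30))*(-27) - 55*8) + 19*I*√14 = (((18 - 24*(-⅕) + 15)*(-30))*(-27) - 440) + 19*I*√14 = (((18 + 24/5 + 15)*(-30))*(-27) - 440) + 19*I*√14 = (((189/5)*(-30))*(-27) - 440) + 19*I*√14 = (-1134*(-27) - 440) + 19*I*√14 = (30618 - 440) + 19*I*√14 = 30178 + 19*I*√14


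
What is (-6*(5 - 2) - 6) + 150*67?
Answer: 10026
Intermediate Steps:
(-6*(5 - 2) - 6) + 150*67 = (-6*3 - 6) + 10050 = (-18 - 6) + 10050 = -24 + 10050 = 10026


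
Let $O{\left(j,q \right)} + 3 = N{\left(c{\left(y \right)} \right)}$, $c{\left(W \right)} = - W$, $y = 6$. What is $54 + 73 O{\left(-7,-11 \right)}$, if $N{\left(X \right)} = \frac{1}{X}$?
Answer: $- \frac{1063}{6} \approx -177.17$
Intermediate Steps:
$O{\left(j,q \right)} = - \frac{19}{6}$ ($O{\left(j,q \right)} = -3 + \frac{1}{\left(-1\right) 6} = -3 + \frac{1}{-6} = -3 - \frac{1}{6} = - \frac{19}{6}$)
$54 + 73 O{\left(-7,-11 \right)} = 54 + 73 \left(- \frac{19}{6}\right) = 54 - \frac{1387}{6} = - \frac{1063}{6}$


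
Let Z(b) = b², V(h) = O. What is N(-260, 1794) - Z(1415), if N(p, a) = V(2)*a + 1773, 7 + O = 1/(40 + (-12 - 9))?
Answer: -38245396/19 ≈ -2.0129e+6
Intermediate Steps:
O = -132/19 (O = -7 + 1/(40 + (-12 - 9)) = -7 + 1/(40 - 21) = -7 + 1/19 = -132/19 ≈ -6.9474)
V(h) = -132/19
N(p, a) = 1773 - 132*a/19 (N(p, a) = -132*a/19 + 1773 = 1773 - 132*a/19)
N(-260, 1794) - Z(1415) = (1773 - 132/19*1794) - 1*1415² = (1773 - 236808/19) - 1*2002225 = -203121/19 - 2002225 = -38245396/19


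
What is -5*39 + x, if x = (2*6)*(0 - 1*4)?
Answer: -243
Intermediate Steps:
x = -48 (x = 12*(0 - 4) = 12*(-4) = -48)
-5*39 + x = -5*39 - 48 = -195 - 48 = -243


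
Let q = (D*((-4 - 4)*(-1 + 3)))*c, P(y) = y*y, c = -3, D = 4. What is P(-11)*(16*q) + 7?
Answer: 371719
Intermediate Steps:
P(y) = y**2
q = 192 (q = (4*((-4 - 4)*(-1 + 3)))*(-3) = (4*(-8*2))*(-3) = (4*(-16))*(-3) = -64*(-3) = 192)
P(-11)*(16*q) + 7 = (-11)**2*(16*192) + 7 = 121*3072 + 7 = 371712 + 7 = 371719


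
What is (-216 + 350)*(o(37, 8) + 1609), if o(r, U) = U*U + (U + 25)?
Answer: 228604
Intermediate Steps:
o(r, U) = 25 + U + U² (o(r, U) = U² + (25 + U) = 25 + U + U²)
(-216 + 350)*(o(37, 8) + 1609) = (-216 + 350)*((25 + 8 + 8²) + 1609) = 134*((25 + 8 + 64) + 1609) = 134*(97 + 1609) = 134*1706 = 228604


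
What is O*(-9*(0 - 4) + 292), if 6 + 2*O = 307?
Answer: 49364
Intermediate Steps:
O = 301/2 (O = -3 + (½)*307 = -3 + 307/2 = 301/2 ≈ 150.50)
O*(-9*(0 - 4) + 292) = 301*(-9*(0 - 4) + 292)/2 = 301*(-9*(-4) + 292)/2 = 301*(36 + 292)/2 = (301/2)*328 = 49364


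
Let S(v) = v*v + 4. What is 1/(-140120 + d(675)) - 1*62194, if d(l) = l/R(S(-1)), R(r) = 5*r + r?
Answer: -17426447832/280195 ≈ -62194.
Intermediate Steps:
S(v) = 4 + v² (S(v) = v² + 4 = 4 + v²)
R(r) = 6*r
d(l) = l/30 (d(l) = l/((6*(4 + (-1)²))) = l/((6*(4 + 1))) = l/((6*5)) = l/30)
1/(-140120 + d(675)) - 1*62194 = 1/(-140120 + (1/30)*675) - 1*62194 = 1/(-140120 + 45/2) - 62194 = 1/(-280195/2) - 62194 = -2/280195 - 62194 = -17426447832/280195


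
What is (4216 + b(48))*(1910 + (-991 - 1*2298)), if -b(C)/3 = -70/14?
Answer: -5834549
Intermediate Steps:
b(C) = 15 (b(C) = -(-210)/14 = -3*(-5) = 15)
(4216 + b(48))*(1910 + (-991 - 1*2298)) = (4216 + 15)*(1910 + (-991 - 1*2298)) = 4231*(1910 + (-991 - 2298)) = 4231*(1910 - 3289) = 4231*(-1379) = -5834549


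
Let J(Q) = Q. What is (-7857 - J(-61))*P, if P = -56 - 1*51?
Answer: 834172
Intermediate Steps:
P = -107 (P = -56 - 51 = -107)
(-7857 - J(-61))*P = (-7857 - 1*(-61))*(-107) = (-7857 + 61)*(-107) = -7796*(-107) = 834172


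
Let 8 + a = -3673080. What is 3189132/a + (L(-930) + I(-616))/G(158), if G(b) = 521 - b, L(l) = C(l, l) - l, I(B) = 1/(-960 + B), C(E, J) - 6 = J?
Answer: -3289954229/3862738176 ≈ -0.85172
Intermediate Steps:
a = -3673088 (a = -8 - 3673080 = -3673088)
C(E, J) = 6 + J
L(l) = 6 (L(l) = (6 + l) - l = 6)
3189132/a + (L(-930) + I(-616))/G(158) = 3189132/(-3673088) + (6 + 1/(-960 - 616))/(521 - 1*158) = 3189132*(-1/3673088) + (6 + 1/(-1576))/(521 - 158) = -46899/54016 + (6 - 1/1576)/363 = -46899/54016 + (9455/1576)*(1/363) = -46899/54016 + 9455/572088 = -3289954229/3862738176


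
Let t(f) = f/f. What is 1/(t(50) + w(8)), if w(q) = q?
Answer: ⅑ ≈ 0.11111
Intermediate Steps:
t(f) = 1
1/(t(50) + w(8)) = 1/(1 + 8) = 1/9 = ⅑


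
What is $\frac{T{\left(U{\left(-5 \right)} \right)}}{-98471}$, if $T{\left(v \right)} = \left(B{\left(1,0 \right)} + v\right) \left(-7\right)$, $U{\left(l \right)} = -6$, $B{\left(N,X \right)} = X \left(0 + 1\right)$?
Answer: $- \frac{42}{98471} \approx -0.00042652$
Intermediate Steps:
$B{\left(N,X \right)} = X$ ($B{\left(N,X \right)} = X 1 = X$)
$T{\left(v \right)} = - 7 v$ ($T{\left(v \right)} = \left(0 + v\right) \left(-7\right) = v \left(-7\right) = - 7 v$)
$\frac{T{\left(U{\left(-5 \right)} \right)}}{-98471} = \frac{\left(-7\right) \left(-6\right)}{-98471} = 42 \left(- \frac{1}{98471}\right) = - \frac{42}{98471}$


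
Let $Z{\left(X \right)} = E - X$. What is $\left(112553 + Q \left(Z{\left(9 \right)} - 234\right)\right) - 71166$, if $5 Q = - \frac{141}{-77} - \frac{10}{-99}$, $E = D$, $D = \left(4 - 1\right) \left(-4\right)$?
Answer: $\frac{9537634}{231} \approx 41288.0$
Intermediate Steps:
$D = -12$ ($D = 3 \left(-4\right) = -12$)
$E = -12$
$Z{\left(X \right)} = -12 - X$
$Q = \frac{1339}{3465}$ ($Q = \frac{- \frac{141}{-77} - \frac{10}{-99}}{5} = \frac{\left(-141\right) \left(- \frac{1}{77}\right) - - \frac{10}{99}}{5} = \frac{\frac{141}{77} + \frac{10}{99}}{5} = \frac{1}{5} \cdot \frac{1339}{693} = \frac{1339}{3465} \approx 0.38644$)
$\left(112553 + Q \left(Z{\left(9 \right)} - 234\right)\right) - 71166 = \left(112553 + \frac{1339 \left(\left(-12 - 9\right) - 234\right)}{3465}\right) - 71166 = \left(112553 + \frac{1339 \left(-21 - 234\right)}{3465}\right) - 71166 = \left(112553 + \frac{1339}{3465} \left(-255\right)\right) - 71166 = \left(112553 - \frac{22763}{231}\right) - 71166 = \frac{25976980}{231} - 71166 = \frac{9537634}{231}$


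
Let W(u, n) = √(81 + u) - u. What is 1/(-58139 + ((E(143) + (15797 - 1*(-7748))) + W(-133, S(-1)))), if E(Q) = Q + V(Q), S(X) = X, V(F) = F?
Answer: -34175/1167930677 - 2*I*√13/1167930677 ≈ -2.9261e-5 - 6.1743e-9*I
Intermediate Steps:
E(Q) = 2*Q (E(Q) = Q + Q = 2*Q)
1/(-58139 + ((E(143) + (15797 - 1*(-7748))) + W(-133, S(-1)))) = 1/(-58139 + ((2*143 + (15797 - 1*(-7748))) + (√(81 - 133) - 1*(-133)))) = 1/(-58139 + ((286 + (15797 + 7748)) + (√(-52) + 133))) = 1/(-58139 + ((286 + 23545) + (2*I*√13 + 133))) = 1/(-58139 + (23831 + (133 + 2*I*√13))) = 1/(-58139 + (23964 + 2*I*√13)) = 1/(-34175 + 2*I*√13)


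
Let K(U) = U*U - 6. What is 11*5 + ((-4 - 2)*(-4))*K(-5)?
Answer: 511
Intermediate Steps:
K(U) = -6 + U**2 (K(U) = U**2 - 6 = -6 + U**2)
11*5 + ((-4 - 2)*(-4))*K(-5) = 11*5 + ((-4 - 2)*(-4))*(-6 + (-5)**2) = 55 + (-6*(-4))*(-6 + 25) = 55 + 24*19 = 55 + 456 = 511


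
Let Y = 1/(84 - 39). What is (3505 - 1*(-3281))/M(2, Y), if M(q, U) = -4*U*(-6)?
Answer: 50895/4 ≈ 12724.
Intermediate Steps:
Y = 1/45 ≈ 0.022222
M(q, U) = 24*U
(3505 - 1*(-3281))/M(2, Y) = (3505 - 1*(-3281))/((24*(1/45))) = (3505 + 3281)/(8/15) = 6786*(15/8) = 50895/4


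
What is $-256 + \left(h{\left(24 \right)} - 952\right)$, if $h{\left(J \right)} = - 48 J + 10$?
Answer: $-2350$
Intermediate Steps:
$h{\left(J \right)} = 10 - 48 J$
$-256 + \left(h{\left(24 \right)} - 952\right) = -256 + \left(\left(10 - 1152\right) - 952\right) = -256 - 2094 = -2350$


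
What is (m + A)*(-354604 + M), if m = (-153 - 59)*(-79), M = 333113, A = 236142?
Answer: -5434858990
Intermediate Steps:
m = 16748 (m = -212*(-79) = 16748)
(m + A)*(-354604 + M) = (16748 + 236142)*(-354604 + 333113) = 252890*(-21491) = -5434858990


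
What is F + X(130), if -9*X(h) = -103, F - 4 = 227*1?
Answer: 2182/9 ≈ 242.44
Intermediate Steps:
F = 231 (F = 4 + 227*1 = 4 + 227 = 231)
X(h) = 103/9 (X(h) = -1/9*(-103) = 103/9)
F + X(130) = 231 + 103/9 = 2182/9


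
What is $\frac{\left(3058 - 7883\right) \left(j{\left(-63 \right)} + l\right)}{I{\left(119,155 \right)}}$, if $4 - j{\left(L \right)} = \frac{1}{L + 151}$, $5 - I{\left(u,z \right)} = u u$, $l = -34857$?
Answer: $- \frac{14798588625}{1245728} \approx -11879.0$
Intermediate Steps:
$I{\left(u,z \right)} = 5 - u^{2}$ ($I{\left(u,z \right)} = 5 - u u = 5 - u^{2}$)
$j{\left(L \right)} = 4 - \frac{1}{151 + L}$ ($j{\left(L \right)} = 4 - \frac{1}{L + 151} = 4 - \frac{1}{151 + L}$)
$\frac{\left(3058 - 7883\right) \left(j{\left(-63 \right)} + l\right)}{I{\left(119,155 \right)}} = \frac{\left(3058 - 7883\right) \left(\frac{603 + 4 \left(-63\right)}{151 - 63} - 34857\right)}{5 - 119^{2}} = \frac{\left(-4825\right) \left(\frac{603 - 252}{88} - 34857\right)}{5 - 14161} = \frac{\left(-4825\right) \left(\frac{1}{88} \cdot 351 - 34857\right)}{5 - 14161} = \frac{\left(-4825\right) \left(\frac{351}{88} - 34857\right)}{-14156} = \left(-4825\right) \left(- \frac{3067065}{88}\right) \left(- \frac{1}{14156}\right) = \frac{14798588625}{88} \left(- \frac{1}{14156}\right) = - \frac{14798588625}{1245728}$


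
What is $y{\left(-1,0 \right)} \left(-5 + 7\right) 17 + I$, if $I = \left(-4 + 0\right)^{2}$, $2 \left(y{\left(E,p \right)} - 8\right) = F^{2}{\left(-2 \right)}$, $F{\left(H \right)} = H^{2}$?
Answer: $560$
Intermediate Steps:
$y{\left(E,p \right)} = 16$ ($y{\left(E,p \right)} = 8 + \frac{\left(\left(-2\right)^{2}\right)^{2}}{2} = 8 + \frac{4^{2}}{2} = 8 + \frac{1}{2} \cdot 16 = 8 + 8 = 16$)
$I = 16$ ($I = \left(-4\right)^{2} = 16$)
$y{\left(-1,0 \right)} \left(-5 + 7\right) 17 + I = 16 \left(-5 + 7\right) 17 + 16 = 16 \cdot 2 \cdot 17 + 16 = 32 \cdot 17 + 16 = 544 + 16 = 560$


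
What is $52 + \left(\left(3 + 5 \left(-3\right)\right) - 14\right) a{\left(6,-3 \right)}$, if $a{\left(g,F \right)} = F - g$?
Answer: $286$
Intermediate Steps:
$52 + \left(\left(3 + 5 \left(-3\right)\right) - 14\right) a{\left(6,-3 \right)} = 52 + \left(\left(3 + 5 \left(-3\right)\right) - 14\right) \left(-3 - 6\right) = 52 + \left(\left(3 - 15\right) - 14\right) \left(-3 - 6\right) = 52 + \left(-12 - 14\right) \left(-9\right) = 52 - -234 = 52 + 234 = 286$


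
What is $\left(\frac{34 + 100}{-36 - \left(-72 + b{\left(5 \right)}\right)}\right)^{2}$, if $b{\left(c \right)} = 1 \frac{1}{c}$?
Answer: $\frac{448900}{32041} \approx 14.01$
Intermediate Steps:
$b{\left(c \right)} = \frac{1}{c}$
$\left(\frac{34 + 100}{-36 - \left(-72 + b{\left(5 \right)}\right)}\right)^{2} = \left(\frac{34 + 100}{-36 + \left(72 - \frac{1}{5}\right)}\right)^{2} = \left(\frac{134}{-36 + \left(72 - \frac{1}{5}\right)}\right)^{2} = \left(\frac{134}{-36 + \frac{359}{5}}\right)^{2} = \left(\frac{134}{\frac{179}{5}}\right)^{2} = \left(134 \cdot \frac{5}{179}\right)^{2} = \left(\frac{670}{179}\right)^{2} = \frac{448900}{32041}$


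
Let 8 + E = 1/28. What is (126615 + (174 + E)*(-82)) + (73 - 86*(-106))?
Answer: 1710647/14 ≈ 1.2219e+5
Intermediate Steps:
E = -223/28 (E = -8 + 1/28 = -223/28 ≈ -7.9643)
(126615 + (174 + E)*(-82)) + (73 - 86*(-106)) = (126615 + (174 - 223/28)*(-82)) + (73 - 86*(-106)) = (126615 + (4649/28)*(-82)) + (73 + 9116) = (126615 - 190609/14) + 9189 = 1582001/14 + 9189 = 1710647/14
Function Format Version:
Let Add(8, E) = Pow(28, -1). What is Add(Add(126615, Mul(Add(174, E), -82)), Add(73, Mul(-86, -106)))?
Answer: Rational(1710647, 14) ≈ 1.2219e+5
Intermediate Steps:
E = Rational(-223, 28) (E = Add(-8, Pow(28, -1)) = Add(-8, Rational(1, 28)) = Rational(-223, 28) ≈ -7.9643)
Add(Add(126615, Mul(Add(174, E), -82)), Add(73, Mul(-86, -106))) = Add(Add(126615, Mul(Add(174, Rational(-223, 28)), -82)), Add(73, Mul(-86, -106))) = Add(Add(126615, Mul(Rational(4649, 28), -82)), Add(73, 9116)) = Add(Add(126615, Rational(-190609, 14)), 9189) = Add(Rational(1582001, 14), 9189) = Rational(1710647, 14)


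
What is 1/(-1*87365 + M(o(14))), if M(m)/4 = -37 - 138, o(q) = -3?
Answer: -1/88065 ≈ -1.1355e-5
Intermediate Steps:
M(m) = -700 (M(m) = 4*(-37 - 138) = 4*(-175) = -700)
1/(-1*87365 + M(o(14))) = 1/(-1*87365 - 700) = 1/(-87365 - 700) = 1/(-88065) = -1/88065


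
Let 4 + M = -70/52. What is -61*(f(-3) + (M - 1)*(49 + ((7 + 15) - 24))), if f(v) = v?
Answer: 477813/26 ≈ 18377.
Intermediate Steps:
M = -139/26 (M = -4 - 70/52 = -4 - 70*1/52 = -4 - 35/26 = -139/26 ≈ -5.3462)
-61*(f(-3) + (M - 1)*(49 + ((7 + 15) - 24))) = -61*(-3 + (-139/26 - 1)*(49 + ((7 + 15) - 24))) = -61*(-3 - 165*(49 + (22 - 24))/26) = -61*(-3 - 165*(49 - 2)/26) = -61*(-3 - 165/26*47) = -61*(-3 - 7755/26) = -61*(-7833/26) = 477813/26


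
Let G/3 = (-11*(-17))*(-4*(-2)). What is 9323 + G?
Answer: 13811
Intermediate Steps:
G = 4488 (G = 3*((-11*(-17))*(-4*(-2))) = 3*(187*8) = 3*1496 = 4488)
9323 + G = 9323 + 4488 = 13811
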